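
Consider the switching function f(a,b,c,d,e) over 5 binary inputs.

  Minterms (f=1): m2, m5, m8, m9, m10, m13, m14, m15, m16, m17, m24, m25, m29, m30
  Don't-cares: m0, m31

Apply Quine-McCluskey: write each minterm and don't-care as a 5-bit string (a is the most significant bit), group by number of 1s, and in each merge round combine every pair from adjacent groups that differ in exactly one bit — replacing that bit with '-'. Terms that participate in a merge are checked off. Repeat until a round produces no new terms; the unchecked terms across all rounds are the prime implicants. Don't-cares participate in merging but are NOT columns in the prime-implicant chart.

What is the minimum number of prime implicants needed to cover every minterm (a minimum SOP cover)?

5

Round 0: 00000✓ 00010✓ 00101✓ 01000✓ 01001✓ 01010✓ 01101✓ 01110✓ 01111✓ 10000✓ 10001✓ 11000✓ 11001✓ 11101✓ 11110✓ 11111✓
Round 1: -0000✓ -1000✓ -1001✓ -1101✓ -1110✓ -1111✓ 0-000✓ 0-010✓ 0-101 000-0✓ 01-01✓ 01-10 010-0✓ 0100-✓ 011-1✓ 0111-✓ 1-000✓ 1-001✓ 1000-✓ 11-01✓ 1100-✓ 111-1✓ 1111-✓
Round 2: --000 -1-01 -100- -11-1 -111- 0-0-0 1-00-
PIs = {--000, -1-01, -100-, -11-1, -111-, 0-0-0, 0-101, 01-10, 1-00-}
Coverage chart:
  m2: 0-0-0 ←essential
  m5: 0-101 ←essential
  m8: --000,-100-,0-0-0
  m9: -1-01,-100-
  m10: 0-0-0,01-10
  m13: -1-01,-11-1,0-101
  m14: -111-,01-10
  m15: -11-1,-111-
  m16: --000,1-00-
  m17: 1-00- ←essential
  m24: --000,-100-,1-00-
  m25: -1-01,-100-,1-00-
  m29: -1-01,-11-1
  m30: -111- ←essential
Essential: -111-, 0-0-0, 0-101, 1-00-
Petrick residual → -1-01
Min cover (5 terms): bd'e + bcd + a'c'e' + a'cd'e + ac'd'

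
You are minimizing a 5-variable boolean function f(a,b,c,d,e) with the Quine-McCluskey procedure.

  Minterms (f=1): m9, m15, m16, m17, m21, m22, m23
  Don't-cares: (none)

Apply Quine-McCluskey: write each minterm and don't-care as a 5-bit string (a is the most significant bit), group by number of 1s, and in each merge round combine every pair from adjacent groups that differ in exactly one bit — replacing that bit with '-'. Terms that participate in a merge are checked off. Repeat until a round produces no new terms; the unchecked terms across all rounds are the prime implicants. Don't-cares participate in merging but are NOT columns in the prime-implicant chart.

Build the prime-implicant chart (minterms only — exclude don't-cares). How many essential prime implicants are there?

4

size-2^0 implicants → 01001  01111  10000(✓)  10001(✓)  10101(✓)  10110(✓)  10111(✓)
size-2^1 implicants → 10-01  1000-  101-1  1011-
Unchecked terms (primes): 01001, 01111, 10-01, 1000-, 101-1, 1011-
Minterm coverage:
  m9 ⊆ 01001 [E]
  m15 ⊆ 01111 [E]
  m16 ⊆ 1000- [E]
  m17 ⊆ 10-01,1000-
  m21 ⊆ 10-01,101-1
  m22 ⊆ 1011- [E]
  m23 ⊆ 101-1,1011-
E = {01001, 01111, 1000-, 1011-}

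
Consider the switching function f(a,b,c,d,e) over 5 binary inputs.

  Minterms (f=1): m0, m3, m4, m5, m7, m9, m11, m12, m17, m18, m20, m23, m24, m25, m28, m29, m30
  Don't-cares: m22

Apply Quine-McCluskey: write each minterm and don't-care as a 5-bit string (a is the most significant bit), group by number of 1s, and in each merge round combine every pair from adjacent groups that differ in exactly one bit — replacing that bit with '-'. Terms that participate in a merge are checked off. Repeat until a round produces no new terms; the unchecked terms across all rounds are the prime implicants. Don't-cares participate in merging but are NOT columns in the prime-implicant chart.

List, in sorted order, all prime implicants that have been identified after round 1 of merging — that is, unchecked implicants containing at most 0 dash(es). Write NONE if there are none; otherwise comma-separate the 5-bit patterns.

size-2^0 implicants → 00000(✓)  00011(✓)  00100(✓)  00101(✓)  00111(✓)  01001(✓)  01011(✓)  01100(✓)  10001(✓)  10010(✓)  10100(✓)  10110(✓)  10111(✓)  11000(✓)  11001(✓)  11100(✓)  11101(✓)  11110(✓)
size-2^1 implicants → -0100(✓)  -0111  -1001  -1100(✓)  0-011  0-100(✓)  00-00  00-11  001-1  0010-  010-1  1-001  1-100(✓)  1-110(✓)  10-10  101-0(✓)  1011-  11-00(✓)  11-01(✓)  1100-(✓)  111-0(✓)  1110-(✓)
size-2^2 implicants → --100  1-1-0  11-0-
Unchecked terms (primes): --100, -0111, -1001, 0-011, 00-00, 00-11, 001-1, 0010-, 010-1, 1-001, 1-1-0, 10-10, 1011-, 11-0-

NONE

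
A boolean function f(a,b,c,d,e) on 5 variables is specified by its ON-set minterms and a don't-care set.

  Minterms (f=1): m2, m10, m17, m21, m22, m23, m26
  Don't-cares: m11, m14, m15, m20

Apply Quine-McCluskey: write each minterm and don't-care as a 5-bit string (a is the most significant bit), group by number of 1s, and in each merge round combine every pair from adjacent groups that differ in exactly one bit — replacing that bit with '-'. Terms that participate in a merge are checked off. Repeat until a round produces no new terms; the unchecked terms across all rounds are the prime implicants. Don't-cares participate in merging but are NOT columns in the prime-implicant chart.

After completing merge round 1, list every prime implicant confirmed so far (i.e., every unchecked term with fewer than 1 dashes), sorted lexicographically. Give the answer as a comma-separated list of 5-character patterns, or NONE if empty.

NONE

[col 0] 00010*, 01010*, 01011*, 01110*, 01111*, 10001*, 10100*, 10101*, 10110*, 10111*, 11010*
[col 1] -1010, 0-010, 01-10*, 01-11*, 0101-*, 0111-*, 10-01, 101-0*, 101-1*, 1010-*, 1011-*
[col 2] 01-1-, 101--
Prime implicants: -1010, 0-010, 01-1-, 10-01, 101--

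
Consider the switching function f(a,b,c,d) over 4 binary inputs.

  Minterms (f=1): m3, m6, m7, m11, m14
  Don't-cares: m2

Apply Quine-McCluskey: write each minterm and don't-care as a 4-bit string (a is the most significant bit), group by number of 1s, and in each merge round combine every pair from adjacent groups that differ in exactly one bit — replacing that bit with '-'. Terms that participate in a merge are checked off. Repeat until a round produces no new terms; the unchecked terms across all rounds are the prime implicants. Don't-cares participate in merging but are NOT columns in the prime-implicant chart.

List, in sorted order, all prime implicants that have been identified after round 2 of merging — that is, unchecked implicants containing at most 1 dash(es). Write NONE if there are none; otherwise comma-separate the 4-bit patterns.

Round 0: 0010✓ 0011✓ 0110✓ 0111✓ 1011✓ 1110✓
Round 1: -011 -110 0-10✓ 0-11✓ 001-✓ 011-✓
Round 2: 0-1-
PIs = {-011, -110, 0-1-}

-011, -110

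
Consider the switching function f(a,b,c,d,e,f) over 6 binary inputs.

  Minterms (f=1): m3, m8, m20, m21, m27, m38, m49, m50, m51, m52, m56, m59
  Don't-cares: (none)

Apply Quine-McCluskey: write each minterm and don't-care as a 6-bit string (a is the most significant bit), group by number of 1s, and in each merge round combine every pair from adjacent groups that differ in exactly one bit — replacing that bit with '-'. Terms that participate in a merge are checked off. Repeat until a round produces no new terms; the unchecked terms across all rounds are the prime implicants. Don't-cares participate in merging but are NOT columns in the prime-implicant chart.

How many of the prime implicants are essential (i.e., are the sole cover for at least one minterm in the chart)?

9

[col 0] 000011, 001000, 010100*, 010101*, 011011*, 100110, 110001*, 110010*, 110011*, 110100*, 111000, 111011*
[col 1] -10100, -11011, 01010-, 11-011, 1100-1, 11001-
Prime implicants: -10100, -11011, 000011, 001000, 01010-, 100110, 11-011, 1100-1, 11001-, 111000
PI chart (minterm → PIs covering it):
  3 | 000011  (sole → essential)
  8 | 001000  (sole → essential)
  20 | -10100,01010-
  21 | 01010-  (sole → essential)
  27 | -11011  (sole → essential)
  38 | 100110  (sole → essential)
  49 | 1100-1  (sole → essential)
  50 | 11001-  (sole → essential)
  51 | 11-011,1100-1,11001-
  52 | -10100  (sole → essential)
  56 | 111000  (sole → essential)
  59 | -11011,11-011
Essential prime implicants: -10100, -11011, 000011, 001000, 01010-, 100110, 1100-1, 11001-, 111000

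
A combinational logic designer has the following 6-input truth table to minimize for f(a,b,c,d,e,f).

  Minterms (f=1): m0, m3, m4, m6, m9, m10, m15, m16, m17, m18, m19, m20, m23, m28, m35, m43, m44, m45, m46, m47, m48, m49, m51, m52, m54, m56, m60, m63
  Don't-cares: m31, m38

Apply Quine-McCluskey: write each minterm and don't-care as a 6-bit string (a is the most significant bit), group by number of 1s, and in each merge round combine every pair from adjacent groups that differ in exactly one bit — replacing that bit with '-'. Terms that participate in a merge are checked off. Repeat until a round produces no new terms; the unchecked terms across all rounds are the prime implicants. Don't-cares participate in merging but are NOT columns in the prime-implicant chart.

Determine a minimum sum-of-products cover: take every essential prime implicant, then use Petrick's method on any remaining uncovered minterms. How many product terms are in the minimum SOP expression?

[col 0] 000000*, 000011*, 000100*, 000110*, 001001, 001010, 001111*, 010000*, 010001*, 010010*, 010011*, 010100*, 010111*, 011100*, 011111*, 100011*, 100110*, 101011*, 101100*, 101101*, 101110*, 101111*, 110000*, 110001*, 110011*, 110100*, 110110*, 111000*, 111100*, 111111*
[col 1] -00011*, -00110, -01111*, -10000*, -10001*, -10011*, -10100*, -11100*, -11111*, 0-0000*, 0-0011*, 0-0100*, 0-1111*, 000-00*, 0001-0, 01-100*, 01-111, 010-00*, 010-11, 0100-0*, 0100-1*, 01000-*, 01001-*, 1-0011*, 1-0110, 1-1100, 1-1111*, 10-011, 10-110, 101-11, 1011-0*, 1011-1*, 10110-*, 10111-*, 11-000*, 11-100*, 110-00*, 1100-1*, 11000-*, 1101-0, 111-00*
[col 2] --0011, --1111, -1-100, -10-00, -100-1, -1000-, 0-0-00, 0100--, 1011--, 11--00
Prime implicants: --0011, --1111, -00110, -1-100, -10-00, -100-1, -1000-, 0-0-00, 0001-0, 001001, 001010, 01-111, 010-11, 0100--, 1-0110, 1-1100, 10-011, 10-110, 101-11, 1011--, 11--00, 1101-0
PI chart (minterm → PIs covering it):
  0 | 0-0-00  (sole → essential)
  3 | --0011  (sole → essential)
  4 | 0-0-00,0001-0
  6 | -00110,0001-0
  9 | 001001  (sole → essential)
  10 | 001010  (sole → essential)
  15 | --1111  (sole → essential)
  16 | -10-00,-1000-,0-0-00,0100--
  17 | -100-1,-1000-,0100--
  18 | 0100--  (sole → essential)
  19 | --0011,-100-1,010-11,0100--
  20 | -1-100,-10-00,0-0-00
  23 | 01-111,010-11
  28 | -1-100  (sole → essential)
  35 | --0011,10-011
  43 | 10-011,101-11
  44 | 1-1100,1011--
  45 | 1011--  (sole → essential)
  46 | 10-110,1011--
  47 | --1111,101-11,1011--
  48 | -10-00,-1000-,11--00
  49 | -100-1,-1000-
  51 | --0011,-100-1
  52 | -1-100,-10-00,11--00,1101-0
  54 | 1-0110,1101-0
  56 | 11--00  (sole → essential)
  60 | -1-100,1-1100,11--00
  63 | --1111  (sole → essential)
Essential prime implicants: --0011, --1111, -1-100, 0-0-00, 001001, 001010, 0100--, 1011--, 11--00
Petrick residual → -00110, -100-1, 01-111, 1-0110, 10-011
Minimum SOP uses 14 PIs: c'd'ef + cdef + b'c'def' + bde'f' + bc'd'f + a'c'e'f' + a'b'cd'e'f + a'b'cd'ef' + a'bdef + a'bc'd' + ac'def' + ab'd'ef + ab'cd + abe'f'

14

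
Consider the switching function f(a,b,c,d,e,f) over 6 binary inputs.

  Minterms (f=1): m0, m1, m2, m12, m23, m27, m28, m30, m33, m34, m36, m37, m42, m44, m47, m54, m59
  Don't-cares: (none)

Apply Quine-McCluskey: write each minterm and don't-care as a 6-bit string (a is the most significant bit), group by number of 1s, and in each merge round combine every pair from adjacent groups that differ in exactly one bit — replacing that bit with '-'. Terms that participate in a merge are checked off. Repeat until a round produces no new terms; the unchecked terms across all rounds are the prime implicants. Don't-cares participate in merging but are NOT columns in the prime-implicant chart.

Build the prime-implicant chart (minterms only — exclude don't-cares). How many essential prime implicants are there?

6

[col 0] 000000*, 000001*, 000010*, 001100*, 010111, 011011*, 011100*, 011110*, 100001*, 100010*, 100100*, 100101*, 101010*, 101100*, 101111, 110110, 111011*
[col 1] -00001, -00010, -01100, -11011, 0-1100, 0000-0, 00000-, 0111-0, 10-010, 10-100, 100-01, 10010-
Prime implicants: -00001, -00010, -01100, -11011, 0-1100, 0000-0, 00000-, 010111, 0111-0, 10-010, 10-100, 100-01, 10010-, 101111, 110110
PI chart (minterm → PIs covering it):
  0 | 0000-0,00000-
  1 | -00001,00000-
  2 | -00010,0000-0
  12 | -01100,0-1100
  23 | 010111  (sole → essential)
  27 | -11011  (sole → essential)
  28 | 0-1100,0111-0
  30 | 0111-0  (sole → essential)
  33 | -00001,100-01
  34 | -00010,10-010
  36 | 10-100,10010-
  37 | 100-01,10010-
  42 | 10-010  (sole → essential)
  44 | -01100,10-100
  47 | 101111  (sole → essential)
  54 | 110110  (sole → essential)
  59 | -11011  (sole → essential)
Essential prime implicants: -11011, 010111, 0111-0, 10-010, 101111, 110110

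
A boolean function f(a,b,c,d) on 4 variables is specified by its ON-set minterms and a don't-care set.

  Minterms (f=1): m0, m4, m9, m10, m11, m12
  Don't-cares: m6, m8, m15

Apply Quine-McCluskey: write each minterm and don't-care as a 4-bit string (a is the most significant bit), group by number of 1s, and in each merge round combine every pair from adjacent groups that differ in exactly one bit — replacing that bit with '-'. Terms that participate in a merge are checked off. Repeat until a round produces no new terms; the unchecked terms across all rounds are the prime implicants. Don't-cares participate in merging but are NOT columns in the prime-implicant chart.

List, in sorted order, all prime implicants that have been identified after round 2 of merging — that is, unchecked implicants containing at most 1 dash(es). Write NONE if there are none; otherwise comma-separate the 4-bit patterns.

Round 0: 0000✓ 0100✓ 0110✓ 1000✓ 1001✓ 1010✓ 1011✓ 1100✓ 1111✓
Round 1: -000✓ -100✓ 0-00✓ 01-0 1-00✓ 1-11 10-0✓ 10-1✓ 100-✓ 101-✓
Round 2: --00 10--
PIs = {--00, 01-0, 1-11, 10--}

01-0, 1-11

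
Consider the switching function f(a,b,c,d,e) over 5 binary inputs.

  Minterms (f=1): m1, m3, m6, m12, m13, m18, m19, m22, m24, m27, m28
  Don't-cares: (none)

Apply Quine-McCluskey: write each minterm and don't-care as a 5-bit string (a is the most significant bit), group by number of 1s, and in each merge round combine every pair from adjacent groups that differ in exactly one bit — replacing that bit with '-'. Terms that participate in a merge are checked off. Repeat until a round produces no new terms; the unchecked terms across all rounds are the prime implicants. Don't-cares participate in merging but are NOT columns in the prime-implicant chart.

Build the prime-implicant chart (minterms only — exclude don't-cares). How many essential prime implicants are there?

5

Round 0: 00001✓ 00011✓ 00110✓ 01100✓ 01101✓ 10010✓ 10011✓ 10110✓ 11000✓ 11011✓ 11100✓
Round 1: -0011 -0110 -1100 000-1 0110- 1-011 10-10 1001- 11-00
PIs = {-0011, -0110, -1100, 000-1, 0110-, 1-011, 10-10, 1001-, 11-00}
Coverage chart:
  m1: 000-1 ←essential
  m3: -0011,000-1
  m6: -0110 ←essential
  m12: -1100,0110-
  m13: 0110- ←essential
  m18: 10-10,1001-
  m19: -0011,1-011,1001-
  m22: -0110,10-10
  m24: 11-00 ←essential
  m27: 1-011 ←essential
  m28: -1100,11-00
Essential: -0110, 000-1, 0110-, 1-011, 11-00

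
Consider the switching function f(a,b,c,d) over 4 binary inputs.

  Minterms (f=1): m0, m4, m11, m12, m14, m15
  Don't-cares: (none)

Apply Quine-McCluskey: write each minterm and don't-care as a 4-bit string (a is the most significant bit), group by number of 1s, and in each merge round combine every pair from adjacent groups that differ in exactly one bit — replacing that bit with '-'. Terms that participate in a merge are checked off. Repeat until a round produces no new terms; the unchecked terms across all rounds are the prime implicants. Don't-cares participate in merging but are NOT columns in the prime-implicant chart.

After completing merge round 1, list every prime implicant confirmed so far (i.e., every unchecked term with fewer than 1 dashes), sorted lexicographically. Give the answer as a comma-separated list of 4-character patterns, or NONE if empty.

NONE

Round 0: 0000✓ 0100✓ 1011✓ 1100✓ 1110✓ 1111✓
Round 1: -100 0-00 1-11 11-0 111-
PIs = {-100, 0-00, 1-11, 11-0, 111-}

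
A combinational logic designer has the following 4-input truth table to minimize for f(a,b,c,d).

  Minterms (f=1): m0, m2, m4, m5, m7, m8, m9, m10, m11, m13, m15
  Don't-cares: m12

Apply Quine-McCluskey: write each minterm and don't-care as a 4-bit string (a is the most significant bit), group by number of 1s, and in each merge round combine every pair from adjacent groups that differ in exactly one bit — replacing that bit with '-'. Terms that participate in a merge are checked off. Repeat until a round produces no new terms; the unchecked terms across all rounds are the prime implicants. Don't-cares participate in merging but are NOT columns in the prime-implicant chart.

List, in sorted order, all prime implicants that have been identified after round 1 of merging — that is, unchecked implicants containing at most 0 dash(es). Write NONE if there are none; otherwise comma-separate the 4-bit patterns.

NONE

size-2^0 implicants → 0000(✓)  0010(✓)  0100(✓)  0101(✓)  0111(✓)  1000(✓)  1001(✓)  1010(✓)  1011(✓)  1100(✓)  1101(✓)  1111(✓)
size-2^1 implicants → -000(✓)  -010(✓)  -100(✓)  -101(✓)  -111(✓)  0-00(✓)  00-0(✓)  01-1(✓)  010-(✓)  1-00(✓)  1-01(✓)  1-11(✓)  10-0(✓)  10-1(✓)  100-(✓)  101-(✓)  11-1(✓)  110-(✓)
size-2^2 implicants → --00  -0-0  -1-1  -10-  1--1  1-0-  10--
Unchecked terms (primes): --00, -0-0, -1-1, -10-, 1--1, 1-0-, 10--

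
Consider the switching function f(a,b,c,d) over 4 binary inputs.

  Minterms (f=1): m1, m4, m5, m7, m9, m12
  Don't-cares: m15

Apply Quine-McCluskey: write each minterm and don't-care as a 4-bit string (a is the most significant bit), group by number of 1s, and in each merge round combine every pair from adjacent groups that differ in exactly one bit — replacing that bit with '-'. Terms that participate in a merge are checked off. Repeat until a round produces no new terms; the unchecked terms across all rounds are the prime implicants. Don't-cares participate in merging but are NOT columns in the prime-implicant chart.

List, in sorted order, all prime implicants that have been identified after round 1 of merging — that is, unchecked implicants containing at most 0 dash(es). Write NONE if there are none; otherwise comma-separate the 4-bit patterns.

size-2^0 implicants → 0001(✓)  0100(✓)  0101(✓)  0111(✓)  1001(✓)  1100(✓)  1111(✓)
size-2^1 implicants → -001  -100  -111  0-01  01-1  010-
Unchecked terms (primes): -001, -100, -111, 0-01, 01-1, 010-

NONE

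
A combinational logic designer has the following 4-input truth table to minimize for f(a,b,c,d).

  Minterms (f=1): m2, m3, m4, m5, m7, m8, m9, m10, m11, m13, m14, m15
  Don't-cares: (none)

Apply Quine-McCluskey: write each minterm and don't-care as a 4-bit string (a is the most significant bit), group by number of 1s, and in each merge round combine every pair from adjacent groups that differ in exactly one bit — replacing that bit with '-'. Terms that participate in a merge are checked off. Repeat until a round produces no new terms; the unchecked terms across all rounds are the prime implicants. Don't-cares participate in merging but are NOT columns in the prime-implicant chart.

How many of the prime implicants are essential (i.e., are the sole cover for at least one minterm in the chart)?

4

Round 0: 0010✓ 0011✓ 0100✓ 0101✓ 0111✓ 1000✓ 1001✓ 1010✓ 1011✓ 1101✓ 1110✓ 1111✓
Round 1: -010✓ -011✓ -101✓ -111✓ 0-11✓ 001-✓ 01-1✓ 010- 1-01✓ 1-10✓ 1-11✓ 10-0✓ 10-1✓ 100-✓ 101-✓ 11-1✓ 111-✓
Round 2: --11 -01- -1-1 1--1 1-1- 10--
PIs = {--11, -01-, -1-1, 010-, 1--1, 1-1-, 10--}
Coverage chart:
  m2: -01- ←essential
  m3: --11,-01-
  m4: 010- ←essential
  m5: -1-1,010-
  m7: --11,-1-1
  m8: 10-- ←essential
  m9: 1--1,10--
  m10: -01-,1-1-,10--
  m11: --11,-01-,1--1,1-1-,10--
  m13: -1-1,1--1
  m14: 1-1- ←essential
  m15: --11,-1-1,1--1,1-1-
Essential: -01-, 010-, 1-1-, 10--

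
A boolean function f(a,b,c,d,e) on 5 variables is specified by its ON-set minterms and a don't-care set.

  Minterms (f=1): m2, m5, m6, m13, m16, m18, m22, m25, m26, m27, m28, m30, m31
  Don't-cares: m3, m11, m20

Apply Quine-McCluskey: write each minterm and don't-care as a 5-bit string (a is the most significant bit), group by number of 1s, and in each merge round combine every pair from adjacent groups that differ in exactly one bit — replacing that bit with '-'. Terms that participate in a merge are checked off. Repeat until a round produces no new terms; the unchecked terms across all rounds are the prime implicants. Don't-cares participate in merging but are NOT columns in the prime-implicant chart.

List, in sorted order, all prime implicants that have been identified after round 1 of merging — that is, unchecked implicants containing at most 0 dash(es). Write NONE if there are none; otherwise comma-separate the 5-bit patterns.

NONE

[col 0] 00010*, 00011*, 00101*, 00110*, 01011*, 01101*, 10000*, 10010*, 10100*, 10110*, 11001*, 11010*, 11011*, 11100*, 11110*, 11111*
[col 1] -0010*, -0110*, -1011, 0-011, 0-101, 00-10*, 0001-, 1-010*, 1-100*, 1-110*, 10-00*, 10-10*, 100-0*, 101-0*, 11-10*, 11-11*, 110-1, 1101-*, 111-0*, 1111-*
[col 2] -0-10, 1--10, 1-1-0, 10--0, 11-1-
Prime implicants: -0-10, -1011, 0-011, 0-101, 0001-, 1--10, 1-1-0, 10--0, 11-1-, 110-1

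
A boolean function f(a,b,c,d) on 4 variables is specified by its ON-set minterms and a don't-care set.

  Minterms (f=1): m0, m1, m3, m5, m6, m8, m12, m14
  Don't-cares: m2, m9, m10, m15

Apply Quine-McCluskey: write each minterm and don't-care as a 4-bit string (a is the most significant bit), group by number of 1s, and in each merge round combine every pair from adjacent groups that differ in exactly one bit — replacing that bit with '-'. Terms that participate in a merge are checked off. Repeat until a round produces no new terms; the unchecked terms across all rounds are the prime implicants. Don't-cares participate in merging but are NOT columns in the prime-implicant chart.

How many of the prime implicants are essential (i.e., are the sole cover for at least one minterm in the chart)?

Round 0: 0000✓ 0001✓ 0010✓ 0011✓ 0101✓ 0110✓ 1000✓ 1001✓ 1010✓ 1100✓ 1110✓ 1111✓
Round 1: -000✓ -001✓ -010✓ -110✓ 0-01 0-10✓ 00-0✓ 00-1✓ 000-✓ 001-✓ 1-00✓ 1-10✓ 10-0✓ 100-✓ 11-0✓ 111-
Round 2: --10 -0-0 -00- 00-- 1--0
PIs = {--10, -0-0, -00-, 0-01, 00--, 1--0, 111-}
Coverage chart:
  m0: -0-0,-00-,00--
  m1: -00-,0-01,00--
  m3: 00-- ←essential
  m5: 0-01 ←essential
  m6: --10 ←essential
  m8: -0-0,-00-,1--0
  m12: 1--0 ←essential
  m14: --10,1--0,111-
Essential: --10, 0-01, 00--, 1--0

4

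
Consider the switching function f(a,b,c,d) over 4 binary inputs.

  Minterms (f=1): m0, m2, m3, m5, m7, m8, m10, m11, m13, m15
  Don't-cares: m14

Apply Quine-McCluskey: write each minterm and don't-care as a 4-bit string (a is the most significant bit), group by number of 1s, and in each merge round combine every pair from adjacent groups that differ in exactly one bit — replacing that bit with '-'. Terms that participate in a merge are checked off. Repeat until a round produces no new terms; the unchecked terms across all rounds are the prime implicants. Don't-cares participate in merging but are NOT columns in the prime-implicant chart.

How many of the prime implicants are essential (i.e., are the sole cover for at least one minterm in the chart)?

2

Round 0: 0000✓ 0010✓ 0011✓ 0101✓ 0111✓ 1000✓ 1010✓ 1011✓ 1101✓ 1110✓ 1111✓
Round 1: -000✓ -010✓ -011✓ -101✓ -111✓ 0-11✓ 00-0✓ 001-✓ 01-1✓ 1-10✓ 1-11✓ 10-0✓ 101-✓ 11-1✓ 111-✓
Round 2: --11 -0-0 -01- -1-1 1-1-
PIs = {--11, -0-0, -01-, -1-1, 1-1-}
Coverage chart:
  m0: -0-0 ←essential
  m2: -0-0,-01-
  m3: --11,-01-
  m5: -1-1 ←essential
  m7: --11,-1-1
  m8: -0-0 ←essential
  m10: -0-0,-01-,1-1-
  m11: --11,-01-,1-1-
  m13: -1-1 ←essential
  m15: --11,-1-1,1-1-
Essential: -0-0, -1-1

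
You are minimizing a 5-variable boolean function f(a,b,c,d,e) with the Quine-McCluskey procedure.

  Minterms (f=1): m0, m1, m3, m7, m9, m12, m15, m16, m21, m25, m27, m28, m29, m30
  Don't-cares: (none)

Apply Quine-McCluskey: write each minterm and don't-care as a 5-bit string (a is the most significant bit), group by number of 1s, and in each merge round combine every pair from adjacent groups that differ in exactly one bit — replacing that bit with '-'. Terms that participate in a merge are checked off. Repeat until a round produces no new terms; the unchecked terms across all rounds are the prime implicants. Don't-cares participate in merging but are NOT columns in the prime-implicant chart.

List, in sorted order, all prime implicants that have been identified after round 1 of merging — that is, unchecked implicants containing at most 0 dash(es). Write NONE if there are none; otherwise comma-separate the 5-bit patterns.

Round 0: 00000✓ 00001✓ 00011✓ 00111✓ 01001✓ 01100✓ 01111✓ 10000✓ 10101✓ 11001✓ 11011✓ 11100✓ 11101✓ 11110✓
Round 1: -0000 -1001 -1100 0-001 0-111 00-11 000-1 0000- 1-101 11-01 110-1 111-0 1110-
PIs = {-0000, -1001, -1100, 0-001, 0-111, 00-11, 000-1, 0000-, 1-101, 11-01, 110-1, 111-0, 1110-}

NONE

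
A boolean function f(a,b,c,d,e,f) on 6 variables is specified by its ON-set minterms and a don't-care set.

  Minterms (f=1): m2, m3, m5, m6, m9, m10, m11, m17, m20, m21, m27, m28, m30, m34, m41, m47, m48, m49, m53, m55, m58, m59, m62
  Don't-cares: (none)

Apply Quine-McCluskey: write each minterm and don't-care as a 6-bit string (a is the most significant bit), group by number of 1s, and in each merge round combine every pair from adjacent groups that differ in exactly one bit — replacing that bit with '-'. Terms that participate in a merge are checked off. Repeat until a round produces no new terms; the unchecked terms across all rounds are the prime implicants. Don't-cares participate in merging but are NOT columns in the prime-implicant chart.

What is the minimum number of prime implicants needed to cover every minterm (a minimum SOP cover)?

Round 0: 000010✓ 000011✓ 000101✓ 000110✓ 001001✓ 001010✓ 001011✓ 010001✓ 010100✓ 010101✓ 011011✓ 011100✓ 011110✓ 100010✓ 101001✓ 101111 110000✓ 110001✓ 110101✓ 110111✓ 111010✓ 111011✓ 111110✓
Round 1: -00010 -01001 -10001✓ -10101✓ -11011 -11110 0-0101 0-1011 00-010✓ 00-011✓ 000-10 00001-✓ 0010-1 00101-✓ 01-100 010-01✓ 01010- 0111-0 110-01✓ 11000- 1101-1 111-10 11101-
Round 2: -10-01 00-01-
PIs = {-00010, -01001, -10-01, -11011, -11110, 0-0101, 0-1011, 00-01-, 000-10, 0010-1, 01-100, 01010-, 0111-0, 101111, 11000-, 1101-1, 111-10, 11101-}
Coverage chart:
  m2: -00010,00-01-,000-10
  m3: 00-01- ←essential
  m5: 0-0101 ←essential
  m6: 000-10 ←essential
  m9: -01001,0010-1
  m10: 00-01- ←essential
  m11: 0-1011,00-01-,0010-1
  m17: -10-01 ←essential
  m20: 01-100,01010-
  m21: -10-01,0-0101,01010-
  m27: -11011,0-1011
  m28: 01-100,0111-0
  m30: -11110,0111-0
  m34: -00010 ←essential
  m41: -01001 ←essential
  m47: 101111 ←essential
  m48: 11000- ←essential
  m49: -10-01,11000-
  m53: -10-01,1101-1
  m55: 1101-1 ←essential
  m58: 111-10,11101-
  m59: -11011,11101-
  m62: -11110,111-10
Essential: -00010, -01001, -10-01, 0-0101, 00-01-, 000-10, 101111, 11000-, 1101-1
Petrick residual → -11011, -11110, 01-100, 111-10
Min cover (13 terms): b'c'd'ef' + b'cd'e'f + bc'e'f + bcd'ef + bcdef' + a'c'de'f + a'b'd'e + a'b'c'ef' + a'bde'f' + ab'cdef + abc'd'e' + abc'df + abcef'

13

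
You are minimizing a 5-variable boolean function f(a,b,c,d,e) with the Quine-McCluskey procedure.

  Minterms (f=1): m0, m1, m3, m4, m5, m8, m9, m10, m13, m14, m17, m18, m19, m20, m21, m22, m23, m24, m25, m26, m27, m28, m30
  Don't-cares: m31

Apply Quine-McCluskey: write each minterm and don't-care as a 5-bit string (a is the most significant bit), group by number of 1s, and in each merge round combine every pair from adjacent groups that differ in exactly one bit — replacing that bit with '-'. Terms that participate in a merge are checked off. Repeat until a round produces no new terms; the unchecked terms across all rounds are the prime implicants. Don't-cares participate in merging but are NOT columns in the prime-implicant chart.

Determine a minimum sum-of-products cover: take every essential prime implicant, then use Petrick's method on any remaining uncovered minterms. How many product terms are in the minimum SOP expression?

Round 0: 00000✓ 00001✓ 00011✓ 00100✓ 00101✓ 01000✓ 01001✓ 01010✓ 01101✓ 01110✓ 10001✓ 10010✓ 10011✓ 10100✓ 10101✓ 10110✓ 10111✓ 11000✓ 11001✓ 11010✓ 11011✓ 11100✓ 11110✓ 11111✓
Round 1: -0001✓ -0011✓ -0100✓ -0101✓ -1000✓ -1001✓ -1010✓ -1110✓ 0-000✓ 0-001✓ 0-101✓ 00-00✓ 00-01✓ 000-1✓ 0000-✓ 0010-✓ 01-01✓ 01-10✓ 010-0✓ 0100-✓ 1-001✓ 1-010✓ 1-011✓ 1-100✓ 1-110✓ 1-111✓ 10-01✓ 10-10✓ 10-11✓ 100-1✓ 1001-✓ 101-0✓ 101-1✓ 1010-✓ 1011-✓ 11-00✓ 11-10✓ 11-11✓ 110-0✓ 110-1✓ 1100-✓ 1101-✓ 111-0✓ 1111-✓
Round 2: --001 -0-01 -00-1 -010- -1-10 -10-0 -100- 0--01 0-00- 00-0- 1--10✓ 1--11✓ 1-0-1 1-01-✓ 1-1-0 1-11-✓ 10--1 10-1-✓ 101-- 11--0 11-1-✓ 110--
Round 3: 1--1-
PIs = {--001, -0-01, -00-1, -010-, -1-10, -10-0, -100-, 0--01, 0-00-, 00-0-, 1--1-, 1-0-1, 1-1-0, 10--1, 101--, 11--0, 110--}
Coverage chart:
  m0: 0-00-,00-0-
  m1: --001,-0-01,-00-1,0--01,0-00-,00-0-
  m3: -00-1 ←essential
  m4: -010-,00-0-
  m5: -0-01,-010-,0--01,00-0-
  m8: -10-0,-100-,0-00-
  m9: --001,-100-,0--01,0-00-
  m10: -1-10,-10-0
  m13: 0--01 ←essential
  m14: -1-10 ←essential
  m17: --001,-0-01,-00-1,1-0-1,10--1
  m18: 1--1- ←essential
  m19: -00-1,1--1-,1-0-1,10--1
  m20: -010-,1-1-0,101--
  m21: -0-01,-010-,10--1,101--
  m22: 1--1-,1-1-0,101--
  m23: 1--1-,10--1,101--
  m24: -10-0,-100-,11--0,110--
  m25: --001,-100-,1-0-1,110--
  m26: -1-10,-10-0,1--1-,11--0,110--
  m27: 1--1-,1-0-1,110--
  m28: 1-1-0,11--0
  m30: -1-10,1--1-,1-1-0,11--0
Essential: -00-1, -1-10, 0--01, 1--1-
Petrick residual → --001, -010-, 0-00-, 11--0
Min cover (8 terms): c'd'e + b'c'e + b'cd' + bde' + a'd'e + a'c'd' + ad + abe'

8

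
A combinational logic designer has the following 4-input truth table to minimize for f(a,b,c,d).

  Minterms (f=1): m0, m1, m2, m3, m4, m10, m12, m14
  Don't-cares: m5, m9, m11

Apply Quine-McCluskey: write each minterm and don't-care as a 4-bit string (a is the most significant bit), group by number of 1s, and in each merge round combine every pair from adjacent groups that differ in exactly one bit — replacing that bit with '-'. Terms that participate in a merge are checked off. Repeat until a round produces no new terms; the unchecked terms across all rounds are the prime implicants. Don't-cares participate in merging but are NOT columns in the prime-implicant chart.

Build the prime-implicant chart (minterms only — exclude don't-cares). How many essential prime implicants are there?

0

Round 0: 0000✓ 0001✓ 0010✓ 0011✓ 0100✓ 0101✓ 1001✓ 1010✓ 1011✓ 1100✓ 1110✓
Round 1: -001✓ -010✓ -011✓ -100 0-00✓ 0-01✓ 00-0✓ 00-1✓ 000-✓ 001-✓ 010-✓ 1-10 10-1✓ 101-✓ 11-0
Round 2: -0-1 -01- 0-0- 00--
PIs = {-0-1, -01-, -100, 0-0-, 00--, 1-10, 11-0}
Coverage chart:
  m0: 0-0-,00--
  m1: -0-1,0-0-,00--
  m2: -01-,00--
  m3: -0-1,-01-,00--
  m4: -100,0-0-
  m10: -01-,1-10
  m12: -100,11-0
  m14: 1-10,11-0
(no essential prime implicants)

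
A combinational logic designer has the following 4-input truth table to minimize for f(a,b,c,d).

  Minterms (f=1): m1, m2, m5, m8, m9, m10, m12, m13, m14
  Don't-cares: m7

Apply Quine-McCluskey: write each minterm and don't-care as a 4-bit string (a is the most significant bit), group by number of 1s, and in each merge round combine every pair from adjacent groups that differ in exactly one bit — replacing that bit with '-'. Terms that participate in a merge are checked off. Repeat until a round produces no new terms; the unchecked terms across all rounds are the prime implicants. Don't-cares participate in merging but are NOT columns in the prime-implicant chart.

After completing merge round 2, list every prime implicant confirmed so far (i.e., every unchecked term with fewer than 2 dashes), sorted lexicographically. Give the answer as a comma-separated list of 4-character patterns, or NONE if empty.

Round 0: 0001✓ 0010✓ 0101✓ 0111✓ 1000✓ 1001✓ 1010✓ 1100✓ 1101✓ 1110✓
Round 1: -001✓ -010 -101✓ 0-01✓ 01-1 1-00✓ 1-01✓ 1-10✓ 10-0✓ 100-✓ 11-0✓ 110-✓
Round 2: --01 1--0 1-0-
PIs = {--01, -010, 01-1, 1--0, 1-0-}

-010, 01-1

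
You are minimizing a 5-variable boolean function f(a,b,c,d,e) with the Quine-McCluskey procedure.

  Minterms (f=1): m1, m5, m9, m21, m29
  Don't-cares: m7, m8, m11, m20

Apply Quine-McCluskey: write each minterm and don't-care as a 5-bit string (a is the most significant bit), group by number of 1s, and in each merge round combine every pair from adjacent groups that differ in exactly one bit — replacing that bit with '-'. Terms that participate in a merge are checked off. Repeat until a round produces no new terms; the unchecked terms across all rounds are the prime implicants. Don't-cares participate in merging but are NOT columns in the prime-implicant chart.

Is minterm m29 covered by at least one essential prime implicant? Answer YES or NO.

size-2^0 implicants → 00001(✓)  00101(✓)  00111(✓)  01000(✓)  01001(✓)  01011(✓)  10100(✓)  10101(✓)  11101(✓)
size-2^1 implicants → -0101  0-001  00-01  001-1  010-1  0100-  1-101  1010-
Unchecked terms (primes): -0101, 0-001, 00-01, 001-1, 010-1, 0100-, 1-101, 1010-
Minterm coverage:
  m1 ⊆ 0-001,00-01
  m5 ⊆ -0101,00-01,001-1
  m9 ⊆ 0-001,010-1,0100-
  m21 ⊆ -0101,1-101,1010-
  m29 ⊆ 1-101 [E]
E = {1-101}

YES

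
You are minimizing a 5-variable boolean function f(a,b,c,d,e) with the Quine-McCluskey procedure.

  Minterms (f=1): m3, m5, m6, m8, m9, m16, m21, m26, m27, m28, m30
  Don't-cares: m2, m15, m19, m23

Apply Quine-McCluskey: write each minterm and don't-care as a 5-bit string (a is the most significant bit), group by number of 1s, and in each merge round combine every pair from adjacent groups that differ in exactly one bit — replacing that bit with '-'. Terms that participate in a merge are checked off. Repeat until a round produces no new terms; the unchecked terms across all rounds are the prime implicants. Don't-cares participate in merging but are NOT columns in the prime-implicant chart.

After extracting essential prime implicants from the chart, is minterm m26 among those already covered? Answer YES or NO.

NO

Round 0: 00010✓ 00011✓ 00101✓ 00110✓ 01000✓ 01001✓ 01111 10000 10011✓ 10101✓ 10111✓ 11010✓ 11011✓ 11100✓ 11110✓
Round 1: -0011 -0101 00-10 0001- 0100- 1-011 10-11 101-1 11-10 1101- 111-0
PIs = {-0011, -0101, 00-10, 0001-, 0100-, 01111, 1-011, 10-11, 10000, 101-1, 11-10, 1101-, 111-0}
Coverage chart:
  m3: -0011,0001-
  m5: -0101 ←essential
  m6: 00-10 ←essential
  m8: 0100- ←essential
  m9: 0100- ←essential
  m16: 10000 ←essential
  m21: -0101,101-1
  m26: 11-10,1101-
  m27: 1-011,1101-
  m28: 111-0 ←essential
  m30: 11-10,111-0
Essential: -0101, 00-10, 0100-, 10000, 111-0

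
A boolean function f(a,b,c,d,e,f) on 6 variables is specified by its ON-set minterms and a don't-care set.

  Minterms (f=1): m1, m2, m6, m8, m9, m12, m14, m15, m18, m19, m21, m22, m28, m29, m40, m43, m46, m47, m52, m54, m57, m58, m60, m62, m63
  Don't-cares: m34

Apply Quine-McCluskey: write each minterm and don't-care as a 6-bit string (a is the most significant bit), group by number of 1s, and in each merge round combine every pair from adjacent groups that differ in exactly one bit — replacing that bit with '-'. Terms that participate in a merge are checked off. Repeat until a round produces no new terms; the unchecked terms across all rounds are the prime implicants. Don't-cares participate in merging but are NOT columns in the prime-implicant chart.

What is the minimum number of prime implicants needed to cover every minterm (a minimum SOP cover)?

12

[col 0] 000001*, 000010*, 000110*, 001000*, 001001*, 001100*, 001110*, 001111*, 010010*, 010011*, 010101*, 010110*, 011100*, 011101*, 100010*, 101000*, 101011*, 101110*, 101111*, 110100*, 110110*, 111001, 111010*, 111100*, 111110*, 111111*
[col 1] -00010, -01000, -01110*, -01111*, -10110, -11100, 0-0010*, 0-0110*, 0-1100, 00-001, 00-110, 000-10*, 001-00, 00100-, 0011-0, 00111-*, 01-101, 010-10*, 01001-, 01110-, 1-1110*, 1-1111*, 101-11, 10111-*, 11-100*, 11-110*, 1101-0*, 111-10, 1111-0*, 11111-*
[col 2] -0111-, 0-0-10, 1-111-, 11-1-0
Prime implicants: -00010, -01000, -0111-, -10110, -11100, 0-0-10, 0-1100, 00-001, 00-110, 001-00, 00100-, 0011-0, 01-101, 01001-, 01110-, 1-111-, 101-11, 11-1-0, 111-10, 111001
PI chart (minterm → PIs covering it):
  1 | 00-001  (sole → essential)
  2 | -00010,0-0-10
  6 | 0-0-10,00-110
  8 | -01000,001-00,00100-
  9 | 00-001,00100-
  12 | 0-1100,001-00,0011-0
  14 | -0111-,00-110,0011-0
  15 | -0111-  (sole → essential)
  18 | 0-0-10,01001-
  19 | 01001-  (sole → essential)
  21 | 01-101  (sole → essential)
  22 | -10110,0-0-10
  28 | -11100,0-1100,01110-
  29 | 01-101,01110-
  40 | -01000  (sole → essential)
  43 | 101-11  (sole → essential)
  46 | -0111-,1-111-
  47 | -0111-,1-111-,101-11
  52 | 11-1-0  (sole → essential)
  54 | -10110,11-1-0
  57 | 111001  (sole → essential)
  58 | 111-10  (sole → essential)
  60 | -11100,11-1-0
  62 | 1-111-,11-1-0,111-10
  63 | 1-111-  (sole → essential)
Essential prime implicants: -01000, -0111-, 00-001, 01-101, 01001-, 1-111-, 101-11, 11-1-0, 111-10, 111001
Petrick residual → 0-0-10, 0-1100
Minimum SOP uses 12 PIs: b'cd'e'f' + b'cde + a'c'ef' + a'cde'f' + a'b'd'e'f + a'bde'f + a'bc'd'e + acde + ab'cef + abdf' + abcef' + abcd'e'f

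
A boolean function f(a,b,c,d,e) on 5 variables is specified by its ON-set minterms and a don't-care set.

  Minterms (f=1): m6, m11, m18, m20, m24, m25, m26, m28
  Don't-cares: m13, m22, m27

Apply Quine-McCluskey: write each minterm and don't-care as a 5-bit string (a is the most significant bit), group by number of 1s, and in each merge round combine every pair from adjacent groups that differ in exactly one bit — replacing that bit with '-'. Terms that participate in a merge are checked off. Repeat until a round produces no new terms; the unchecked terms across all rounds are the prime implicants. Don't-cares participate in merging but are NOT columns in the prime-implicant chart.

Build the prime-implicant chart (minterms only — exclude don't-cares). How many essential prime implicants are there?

3

size-2^0 implicants → 00110(✓)  01011(✓)  01101  10010(✓)  10100(✓)  10110(✓)  11000(✓)  11001(✓)  11010(✓)  11011(✓)  11100(✓)
size-2^1 implicants → -0110  -1011  1-010  1-100  10-10  101-0  11-00  110-0(✓)  110-1(✓)  1100-(✓)  1101-(✓)
size-2^2 implicants → 110--
Unchecked terms (primes): -0110, -1011, 01101, 1-010, 1-100, 10-10, 101-0, 11-00, 110--
Minterm coverage:
  m6 ⊆ -0110 [E]
  m11 ⊆ -1011 [E]
  m18 ⊆ 1-010,10-10
  m20 ⊆ 1-100,101-0
  m24 ⊆ 11-00,110--
  m25 ⊆ 110-- [E]
  m26 ⊆ 1-010,110--
  m28 ⊆ 1-100,11-00
E = {-0110, -1011, 110--}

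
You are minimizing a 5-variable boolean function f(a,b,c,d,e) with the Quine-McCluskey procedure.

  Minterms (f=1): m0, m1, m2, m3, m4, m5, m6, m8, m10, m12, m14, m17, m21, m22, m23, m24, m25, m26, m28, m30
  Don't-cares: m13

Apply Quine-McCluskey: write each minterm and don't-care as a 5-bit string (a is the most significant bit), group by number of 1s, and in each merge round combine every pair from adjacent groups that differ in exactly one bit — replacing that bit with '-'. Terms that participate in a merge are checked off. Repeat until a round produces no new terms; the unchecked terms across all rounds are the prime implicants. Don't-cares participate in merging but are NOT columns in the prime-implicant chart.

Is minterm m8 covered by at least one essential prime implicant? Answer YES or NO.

YES

size-2^0 implicants → 00000(✓)  00001(✓)  00010(✓)  00011(✓)  00100(✓)  00101(✓)  00110(✓)  01000(✓)  01010(✓)  01100(✓)  01101(✓)  01110(✓)  10001(✓)  10101(✓)  10110(✓)  10111(✓)  11000(✓)  11001(✓)  11010(✓)  11100(✓)  11110(✓)
size-2^1 implicants → -0001(✓)  -0101(✓)  -0110(✓)  -1000(✓)  -1010(✓)  -1100(✓)  -1110(✓)  0-000(✓)  0-010(✓)  0-100(✓)  0-101(✓)  0-110(✓)  00-00(✓)  00-01(✓)  00-10(✓)  000-0(✓)  000-1(✓)  0000-(✓)  0001-(✓)  001-0(✓)  0010-(✓)  01-00(✓)  01-10(✓)  010-0(✓)  011-0(✓)  0110-(✓)  1-001  1-110(✓)  10-01(✓)  101-1  1011-  11-00(✓)  11-10(✓)  110-0(✓)  1100-  111-0(✓)
size-2^2 implicants → --110  -0-01  -1-00(✓)  -1-10(✓)  -10-0(✓)  -11-0(✓)  0--00(✓)  0--10(✓)  0-0-0(✓)  0-1-0(✓)  0-10-  00--0(✓)  00-0-  000--  01--0(✓)  11--0(✓)
size-2^3 implicants → -1--0  0---0
Unchecked terms (primes): --110, -0-01, -1--0, 0---0, 0-10-, 00-0-, 000--, 1-001, 101-1, 1011-, 1100-
Minterm coverage:
  m0 ⊆ 0---0,00-0-,000--
  m1 ⊆ -0-01,00-0-,000--
  m2 ⊆ 0---0,000--
  m3 ⊆ 000-- [E]
  m4 ⊆ 0---0,0-10-,00-0-
  m5 ⊆ -0-01,0-10-,00-0-
  m6 ⊆ --110,0---0
  m8 ⊆ -1--0,0---0
  m10 ⊆ -1--0,0---0
  m12 ⊆ -1--0,0---0,0-10-
  m14 ⊆ --110,-1--0,0---0
  m17 ⊆ -0-01,1-001
  m21 ⊆ -0-01,101-1
  m22 ⊆ --110,1011-
  m23 ⊆ 101-1,1011-
  m24 ⊆ -1--0,1100-
  m25 ⊆ 1-001,1100-
  m26 ⊆ -1--0 [E]
  m28 ⊆ -1--0 [E]
  m30 ⊆ --110,-1--0
E = {-1--0, 000--}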